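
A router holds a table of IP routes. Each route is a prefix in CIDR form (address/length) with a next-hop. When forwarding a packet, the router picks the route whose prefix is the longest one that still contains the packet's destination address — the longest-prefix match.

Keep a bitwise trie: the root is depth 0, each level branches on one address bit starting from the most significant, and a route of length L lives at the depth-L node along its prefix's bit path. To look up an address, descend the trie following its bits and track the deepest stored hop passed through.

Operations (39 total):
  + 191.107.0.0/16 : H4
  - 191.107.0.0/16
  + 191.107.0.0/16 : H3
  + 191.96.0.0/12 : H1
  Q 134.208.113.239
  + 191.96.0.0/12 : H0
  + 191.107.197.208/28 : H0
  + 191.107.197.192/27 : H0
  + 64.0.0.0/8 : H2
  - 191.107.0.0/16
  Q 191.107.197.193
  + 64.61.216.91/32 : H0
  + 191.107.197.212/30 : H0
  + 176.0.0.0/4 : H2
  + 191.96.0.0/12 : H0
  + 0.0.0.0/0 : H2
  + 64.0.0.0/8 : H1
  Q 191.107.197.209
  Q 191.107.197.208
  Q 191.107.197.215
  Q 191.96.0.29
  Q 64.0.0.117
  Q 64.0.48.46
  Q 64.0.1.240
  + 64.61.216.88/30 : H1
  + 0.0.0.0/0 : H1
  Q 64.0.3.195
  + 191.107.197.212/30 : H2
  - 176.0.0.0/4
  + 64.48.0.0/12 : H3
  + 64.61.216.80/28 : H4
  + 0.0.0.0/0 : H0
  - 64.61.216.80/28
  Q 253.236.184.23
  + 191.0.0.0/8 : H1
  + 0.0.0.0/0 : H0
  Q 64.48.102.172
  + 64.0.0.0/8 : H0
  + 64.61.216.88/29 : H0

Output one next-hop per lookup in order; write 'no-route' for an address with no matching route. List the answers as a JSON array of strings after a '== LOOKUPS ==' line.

Apply in order:
  + 191.107.0.0/16 (H4) depth=16
  - 191.107.0.0/16 clear@16
  + 191.107.0.0/16 (H3) depth=16
  + 191.96.0.0/12 (H1) depth=12
  Q 134.208.113.239: descend 10 ; hops seen [∅] ; pick no-route
  + 191.96.0.0/12 (H0) depth=12
  + 191.107.197.208/28 (H0) depth=28
  + 191.107.197.192/27 (H0) depth=27
  + 64.0.0.0/8 (H2) depth=8
  - 191.107.0.0/16 clear@16
  Q 191.107.197.193: descend 101111110110101111000101110 ; hops seen [H0,H0] ; pick H0
  + 64.61.216.91/32 (H0) depth=32
  + 191.107.197.212/30 (H0) depth=30
  + 176.0.0.0/4 (H2) depth=4
  + 191.96.0.0/12 (H0) depth=12
  + 0.0.0.0/0 (H2) depth=0
  + 64.0.0.0/8 (H1) depth=8
  Q 191.107.197.209: descend 10111111011010111100010111010 ; hops seen [H2,H2,H0,H0,H0] ; pick H0
  Q 191.107.197.208: descend 10111111011010111100010111010 ; hops seen [H2,H2,H0,H0,H0] ; pick H0
  Q 191.107.197.215: descend 101111110110101111000101110101 ; hops seen [H2,H2,H0,H0,H0,H0] ; pick H0
  Q 191.96.0.29: descend 101111110110 ; hops seen [H2,H2,H0] ; pick H0
  Q 64.0.0.117: descend 0100000000 ; hops seen [H2,H1] ; pick H1
  Q 64.0.48.46: descend 0100000000 ; hops seen [H2,H1] ; pick H1
  Q 64.0.1.240: descend 0100000000 ; hops seen [H2,H1] ; pick H1
  + 64.61.216.88/30 (H1) depth=30
  + 0.0.0.0/0 (H1) depth=0
  Q 64.0.3.195: descend 0100000000 ; hops seen [H1,H1] ; pick H1
  + 191.107.197.212/30 (H2) depth=30
  - 176.0.0.0/4 clear@4
  + 64.48.0.0/12 (H3) depth=12
  + 64.61.216.80/28 (H4) depth=28
  + 0.0.0.0/0 (H0) depth=0
  - 64.61.216.80/28 clear@28
  Q 253.236.184.23: descend 1 ; hops seen [H0] ; pick H0
  + 191.0.0.0/8 (H1) depth=8
  + 0.0.0.0/0 (H0) depth=0
  Q 64.48.102.172: descend 010000000011 ; hops seen [H0,H1,H3] ; pick H3
  + 64.0.0.0/8 (H0) depth=8
  + 64.61.216.88/29 (H0) depth=29

== LOOKUPS ==
["no-route","H0","H0","H0","H0","H0","H1","H1","H1","H1","H0","H3"]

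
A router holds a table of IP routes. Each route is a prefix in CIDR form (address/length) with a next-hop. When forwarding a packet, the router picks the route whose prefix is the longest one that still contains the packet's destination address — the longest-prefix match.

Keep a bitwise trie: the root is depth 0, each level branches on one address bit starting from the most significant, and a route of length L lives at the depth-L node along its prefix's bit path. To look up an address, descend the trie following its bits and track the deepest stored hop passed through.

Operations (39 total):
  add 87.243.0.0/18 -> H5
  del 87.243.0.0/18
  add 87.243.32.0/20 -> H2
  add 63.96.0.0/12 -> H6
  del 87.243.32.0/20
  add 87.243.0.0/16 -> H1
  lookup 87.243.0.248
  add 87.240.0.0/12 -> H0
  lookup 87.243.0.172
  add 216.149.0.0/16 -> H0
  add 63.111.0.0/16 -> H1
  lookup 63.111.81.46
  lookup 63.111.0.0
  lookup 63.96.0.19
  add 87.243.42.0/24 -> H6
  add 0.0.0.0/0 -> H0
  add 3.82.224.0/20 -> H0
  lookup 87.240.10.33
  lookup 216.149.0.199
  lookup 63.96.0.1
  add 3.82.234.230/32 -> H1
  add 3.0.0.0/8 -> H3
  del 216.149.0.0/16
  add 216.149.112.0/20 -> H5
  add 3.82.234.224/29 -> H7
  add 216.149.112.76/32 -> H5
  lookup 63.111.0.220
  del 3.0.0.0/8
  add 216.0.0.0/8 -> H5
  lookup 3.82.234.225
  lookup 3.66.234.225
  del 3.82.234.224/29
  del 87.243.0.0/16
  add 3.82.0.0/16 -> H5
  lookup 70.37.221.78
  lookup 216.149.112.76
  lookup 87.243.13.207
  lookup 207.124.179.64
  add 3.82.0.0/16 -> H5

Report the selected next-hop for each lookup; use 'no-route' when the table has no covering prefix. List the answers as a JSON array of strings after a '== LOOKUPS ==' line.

Process each operation:
  + 87.243.0.0/18 (H5) depth=18
  - 87.243.0.0/18 clear@18
  + 87.243.32.0/20 (H2) depth=20
  + 63.96.0.0/12 (H6) depth=12
  - 87.243.32.0/20 clear@20
  + 87.243.0.0/16 (H1) depth=16
  lookup 87.243.0.248: bits 010101111111001100 walk d0:-→d1:-→d2:-→d3:-→d4:-→d5:-→d6:-→d7:-→d8:-→d9:-→d10:-→d11:-→d12:-→d13:-→d14:-→d15:-→d16:H1→d17:-→d18:- -> H1
  + 87.240.0.0/12 (H0) depth=12
  lookup 87.243.0.172: bits 010101111111001100 walk d0:-→d1:-→d2:-→d3:-→d4:-→d5:-→d6:-→d7:-→d8:-→d9:-→d10:-→d11:-→d12:H0→d13:-→d14:-→d15:-→d16:H1→d17:-→d18:- -> H1
  + 216.149.0.0/16 (H0) depth=16
  + 63.111.0.0/16 (H1) depth=16
  lookup 63.111.81.46: bits 0011111101101111 walk d0:-→d1:-→d2:-→d3:-→d4:-→d5:-→d6:-→d7:-→d8:-→d9:-→d10:-→d11:-→d12:H6→d13:-→d14:-→d15:-→d16:H1 -> H1
  lookup 63.111.0.0: bits 0011111101101111 walk d0:-→d1:-→d2:-→d3:-→d4:-→d5:-→d6:-→d7:-→d8:-→d9:-→d10:-→d11:-→d12:H6→d13:-→d14:-→d15:-→d16:H1 -> H1
  lookup 63.96.0.19: bits 001111110110 walk d0:-→d1:-→d2:-→d3:-→d4:-→d5:-→d6:-→d7:-→d8:-→d9:-→d10:-→d11:-→d12:H6 -> H6
  + 87.243.42.0/24 (H6) depth=24
  + 0.0.0.0/0 (H0) depth=0
  + 3.82.224.0/20 (H0) depth=20
  lookup 87.240.10.33: bits 01010111111100 walk d0:H0→d1:-→d2:-→d3:-→d4:-→d5:-→d6:-→d7:-→d8:-→d9:-→d10:-→d11:-→d12:H0→d13:-→d14:- -> H0
  lookup 216.149.0.199: bits 1101100010010101 walk d0:H0→d1:-→d2:-→d3:-→d4:-→d5:-→d6:-→d7:-→d8:-→d9:-→d10:-→d11:-→d12:-→d13:-→d14:-→d15:-→d16:H0 -> H0
  lookup 63.96.0.1: bits 001111110110 walk d0:H0→d1:-→d2:-→d3:-→d4:-→d5:-→d6:-→d7:-→d8:-→d9:-→d10:-→d11:-→d12:H6 -> H6
  + 3.82.234.230/32 (H1) depth=32
  + 3.0.0.0/8 (H3) depth=8
  - 216.149.0.0/16 clear@16
  + 216.149.112.0/20 (H5) depth=20
  + 3.82.234.224/29 (H7) depth=29
  + 216.149.112.76/32 (H5) depth=32
  lookup 63.111.0.220: bits 0011111101101111 walk d0:H0→d1:-→d2:-→d3:-→d4:-→d5:-→d6:-→d7:-→d8:-→d9:-→d10:-→d11:-→d12:H6→d13:-→d14:-→d15:-→d16:H1 -> H1
  - 3.0.0.0/8 clear@8
  + 216.0.0.0/8 (H5) depth=8
  lookup 3.82.234.225: bits 00000011010100101110101011100 walk d0:H0→d1:-→d2:-→d3:-→d4:-→d5:-→d6:-→d7:-→d8:-→d9:-→d10:-→d11:-→d12:-→d13:-→d14:-→d15:-→d16:-→d17:-→d18:-→d19:-→d20:H0→d21:-→d22:-→d23:-→d24:-→d25:-→d26:-→d27:-→d28:-→d29:H7 -> H7
  lookup 3.66.234.225: bits 00000011010 walk d0:H0→d1:-→d2:-→d3:-→d4:-→d5:-→d6:-→d7:-→d8:-→d9:-→d10:-→d11:- -> H0
  - 3.82.234.224/29 clear@29
  - 87.243.0.0/16 clear@16
  + 3.82.0.0/16 (H5) depth=16
  lookup 70.37.221.78: bits 010 walk d0:H0→d1:-→d2:-→d3:- -> H0
  lookup 216.149.112.76: bits 11011000100101010111000001001100 walk d0:H0→d1:-→d2:-→d3:-→d4:-→d5:-→d6:-→d7:-→d8:H5→d9:-→d10:-→d11:-→d12:-→d13:-→d14:-→d15:-→d16:-→d17:-→d18:-→d19:-→d20:H5→d21:-→d22:-→d23:-→d24:-→d25:-→d26:-→d27:-→d28:-→d29:-→d30:-→d31:-→d32:H5 -> H5
  lookup 87.243.13.207: bits 010101111111001100 walk d0:H0→d1:-→d2:-→d3:-→d4:-→d5:-→d6:-→d7:-→d8:-→d9:-→d10:-→d11:-→d12:H0→d13:-→d14:-→d15:-→d16:-→d17:-→d18:- -> H0
  lookup 207.124.179.64: bits 110 walk d0:H0→d1:-→d2:-→d3:- -> H0
  + 3.82.0.0/16 (H5) depth=16

== LOOKUPS ==
["H1","H1","H1","H1","H6","H0","H0","H6","H1","H7","H0","H0","H5","H0","H0"]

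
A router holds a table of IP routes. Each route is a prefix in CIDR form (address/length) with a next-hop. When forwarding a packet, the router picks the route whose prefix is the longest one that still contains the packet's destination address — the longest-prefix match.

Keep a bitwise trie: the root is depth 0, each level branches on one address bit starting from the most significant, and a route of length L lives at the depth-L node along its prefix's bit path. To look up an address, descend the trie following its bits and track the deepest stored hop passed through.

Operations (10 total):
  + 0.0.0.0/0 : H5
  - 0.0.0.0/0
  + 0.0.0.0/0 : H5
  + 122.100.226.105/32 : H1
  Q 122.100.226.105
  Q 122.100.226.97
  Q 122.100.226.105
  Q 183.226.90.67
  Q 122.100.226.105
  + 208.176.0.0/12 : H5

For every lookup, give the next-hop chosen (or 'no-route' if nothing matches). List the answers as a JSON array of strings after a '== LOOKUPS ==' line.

Trace:
  + 0.0.0.0/0 (H5) depth=0
  - 0.0.0.0/0 clear@0
  + 0.0.0.0/0 (H5) depth=0
  + 122.100.226.105/32 (H1) depth=32
  ? 122.100.226.105  path d0:H5→d1:-→d2:-→d3:-→d4:-→d5:-→d6:-→d7:-→d8:-→d9:-→d10:-→d11:-→d12:-→d13:-→d14:-→d15:-→d16:-→d17:-→d18:-→d19:-→d20:-→d21:-→d22:-→d23:-→d24:-→d25:-→d26:-→d27:-→d28:-→d29:-→d30:-→d31:-→d32:H1  best=H1
  ? 122.100.226.97  path d0:H5→d1:-→d2:-→d3:-→d4:-→d5:-→d6:-→d7:-→d8:-→d9:-→d10:-→d11:-→d12:-→d13:-→d14:-→d15:-→d16:-→d17:-→d18:-→d19:-→d20:-→d21:-→d22:-→d23:-→d24:-→d25:-→d26:-→d27:-→d28:-  best=H5
  ? 122.100.226.105  path d0:H5→d1:-→d2:-→d3:-→d4:-→d5:-→d6:-→d7:-→d8:-→d9:-→d10:-→d11:-→d12:-→d13:-→d14:-→d15:-→d16:-→d17:-→d18:-→d19:-→d20:-→d21:-→d22:-→d23:-→d24:-→d25:-→d26:-→d27:-→d28:-→d29:-→d30:-→d31:-→d32:H1  best=H1
  ? 183.226.90.67  path d0:H5  best=H5
  ? 122.100.226.105  path d0:H5→d1:-→d2:-→d3:-→d4:-→d5:-→d6:-→d7:-→d8:-→d9:-→d10:-→d11:-→d12:-→d13:-→d14:-→d15:-→d16:-→d17:-→d18:-→d19:-→d20:-→d21:-→d22:-→d23:-→d24:-→d25:-→d26:-→d27:-→d28:-→d29:-→d30:-→d31:-→d32:H1  best=H1
  + 208.176.0.0/12 (H5) depth=12

== LOOKUPS ==
["H1","H5","H1","H5","H1"]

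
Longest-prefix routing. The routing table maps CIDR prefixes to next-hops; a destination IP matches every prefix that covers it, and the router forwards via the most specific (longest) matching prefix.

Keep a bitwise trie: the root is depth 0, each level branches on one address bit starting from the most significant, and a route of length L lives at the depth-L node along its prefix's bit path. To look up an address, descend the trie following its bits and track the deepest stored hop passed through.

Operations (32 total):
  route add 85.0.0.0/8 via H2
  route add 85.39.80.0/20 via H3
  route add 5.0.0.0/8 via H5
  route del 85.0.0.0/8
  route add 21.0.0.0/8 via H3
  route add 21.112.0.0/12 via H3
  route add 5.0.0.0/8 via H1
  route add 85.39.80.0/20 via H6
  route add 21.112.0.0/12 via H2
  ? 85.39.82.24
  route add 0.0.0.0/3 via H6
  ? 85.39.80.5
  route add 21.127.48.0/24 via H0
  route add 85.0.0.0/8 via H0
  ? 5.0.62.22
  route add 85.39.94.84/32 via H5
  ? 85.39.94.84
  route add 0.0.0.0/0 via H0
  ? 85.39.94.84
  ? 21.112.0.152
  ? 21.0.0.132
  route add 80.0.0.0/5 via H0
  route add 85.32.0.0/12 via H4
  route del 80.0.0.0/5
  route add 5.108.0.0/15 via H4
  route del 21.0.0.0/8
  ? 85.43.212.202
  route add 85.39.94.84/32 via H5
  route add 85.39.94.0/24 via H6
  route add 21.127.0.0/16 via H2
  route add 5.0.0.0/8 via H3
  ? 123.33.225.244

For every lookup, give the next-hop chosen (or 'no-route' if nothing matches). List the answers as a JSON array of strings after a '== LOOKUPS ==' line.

Trace:
  add 85.0.0.0/8 -> H2 at depth 8
  add 85.39.80.0/20 -> H3 at depth 20
  add 5.0.0.0/8 -> H5 at depth 8
  del 85.0.0.0/8 (clear depth 8)
  add 21.0.0.0/8 -> H3 at depth 8
  add 21.112.0.0/12 -> H3 at depth 12
  add 5.0.0.0/8 -> H1 at depth 8
  add 85.39.80.0/20 -> H6 at depth 20
  add 21.112.0.0/12 -> H2 at depth 12
  ? 85.39.82.24  path d0:-→d1:-→d2:-→d3:-→d4:-→d5:-→d6:-→d7:-→d8:-→d9:-→d10:-→d11:-→d12:-→d13:-→d14:-→d15:-→d16:-→d17:-→d18:-→d19:-→d20:H6  best=H6
  add 0.0.0.0/3 -> H6 at depth 3
  ? 85.39.80.5  path d0:-→d1:-→d2:-→d3:-→d4:-→d5:-→d6:-→d7:-→d8:-→d9:-→d10:-→d11:-→d12:-→d13:-→d14:-→d15:-→d16:-→d17:-→d18:-→d19:-→d20:H6  best=H6
  add 21.127.48.0/24 -> H0 at depth 24
  add 85.0.0.0/8 -> H0 at depth 8
  ? 5.0.62.22  path d0:-→d1:-→d2:-→d3:H6→d4:-→d5:-→d6:-→d7:-→d8:H1  best=H1
  add 85.39.94.84/32 -> H5 at depth 32
  ? 85.39.94.84  path d0:-→d1:-→d2:-→d3:-→d4:-→d5:-→d6:-→d7:-→d8:H0→d9:-→d10:-→d11:-→d12:-→d13:-→d14:-→d15:-→d16:-→d17:-→d18:-→d19:-→d20:H6→d21:-→d22:-→d23:-→d24:-→d25:-→d26:-→d27:-→d28:-→d29:-→d30:-→d31:-→d32:H5  best=H5
  add 0.0.0.0/0 -> H0 at depth 0
  ? 85.39.94.84  path d0:H0→d1:-→d2:-→d3:-→d4:-→d5:-→d6:-→d7:-→d8:H0→d9:-→d10:-→d11:-→d12:-→d13:-→d14:-→d15:-→d16:-→d17:-→d18:-→d19:-→d20:H6→d21:-→d22:-→d23:-→d24:-→d25:-→d26:-→d27:-→d28:-→d29:-→d30:-→d31:-→d32:H5  best=H5
  ? 21.112.0.152  path d0:H0→d1:-→d2:-→d3:H6→d4:-→d5:-→d6:-→d7:-→d8:H3→d9:-→d10:-→d11:-→d12:H2  best=H2
  ? 21.0.0.132  path d0:H0→d1:-→d2:-→d3:H6→d4:-→d5:-→d6:-→d7:-→d8:H3→d9:-  best=H3
  add 80.0.0.0/5 -> H0 at depth 5
  add 85.32.0.0/12 -> H4 at depth 12
  del 80.0.0.0/5 (clear depth 5)
  add 5.108.0.0/15 -> H4 at depth 15
  del 21.0.0.0/8 (clear depth 8)
  ? 85.43.212.202  path d0:H0→d1:-→d2:-→d3:-→d4:-→d5:-→d6:-→d7:-→d8:H0→d9:-→d10:-→d11:-→d12:H4  best=H4
  add 85.39.94.84/32 -> H5 at depth 32
  add 85.39.94.0/24 -> H6 at depth 24
  add 21.127.0.0/16 -> H2 at depth 16
  add 5.0.0.0/8 -> H3 at depth 8
  ? 123.33.225.244  path d0:H0→d1:-→d2:-  best=H0

== LOOKUPS ==
["H6","H6","H1","H5","H5","H2","H3","H4","H0"]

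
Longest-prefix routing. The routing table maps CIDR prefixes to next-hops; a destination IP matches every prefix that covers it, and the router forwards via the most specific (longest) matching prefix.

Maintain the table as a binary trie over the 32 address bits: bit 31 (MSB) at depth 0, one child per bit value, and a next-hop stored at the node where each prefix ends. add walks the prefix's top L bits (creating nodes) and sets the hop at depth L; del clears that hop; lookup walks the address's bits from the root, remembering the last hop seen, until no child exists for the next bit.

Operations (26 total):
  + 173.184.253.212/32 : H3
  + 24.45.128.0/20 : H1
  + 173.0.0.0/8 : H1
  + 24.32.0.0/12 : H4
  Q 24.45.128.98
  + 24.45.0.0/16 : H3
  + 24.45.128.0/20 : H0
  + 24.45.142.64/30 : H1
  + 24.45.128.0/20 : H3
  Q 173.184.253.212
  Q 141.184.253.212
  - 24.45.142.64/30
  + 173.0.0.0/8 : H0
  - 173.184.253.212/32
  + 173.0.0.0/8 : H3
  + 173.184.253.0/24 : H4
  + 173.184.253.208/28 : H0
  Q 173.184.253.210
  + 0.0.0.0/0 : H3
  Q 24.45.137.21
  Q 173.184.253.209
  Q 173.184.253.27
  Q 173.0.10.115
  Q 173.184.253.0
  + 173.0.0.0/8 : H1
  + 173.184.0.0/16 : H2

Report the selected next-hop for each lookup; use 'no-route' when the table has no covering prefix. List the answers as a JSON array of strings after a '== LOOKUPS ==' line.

Apply in order:
  + 173.184.253.212/32 (H3) depth=32
  + 24.45.128.0/20 (H1) depth=20
  + 173.0.0.0/8 (H1) depth=8
  + 24.32.0.0/12 (H4) depth=12
  ? 24.45.128.98  path d0:-→d1:-→d2:-→d3:-→d4:-→d5:-→d6:-→d7:-→d8:-→d9:-→d10:-→d11:-→d12:H4→d13:-→d14:-→d15:-→d16:-→d17:-→d18:-→d19:-→d20:H1  best=H1
  + 24.45.0.0/16 (H3) depth=16
  + 24.45.128.0/20 (H0) depth=20
  + 24.45.142.64/30 (H1) depth=30
  + 24.45.128.0/20 (H3) depth=20
  ? 173.184.253.212  path d0:-→d1:-→d2:-→d3:-→d4:-→d5:-→d6:-→d7:-→d8:H1→d9:-→d10:-→d11:-→d12:-→d13:-→d14:-→d15:-→d16:-→d17:-→d18:-→d19:-→d20:-→d21:-→d22:-→d23:-→d24:-→d25:-→d26:-→d27:-→d28:-→d29:-→d30:-→d31:-→d32:H3  best=H3
  ? 141.184.253.212  path d0:-→d1:-→d2:-  best=no-route
  del 24.45.142.64/30 (clear depth 30)
  + 173.0.0.0/8 (H0) depth=8
  del 173.184.253.212/32 (clear depth 32)
  + 173.0.0.0/8 (H3) depth=8
  + 173.184.253.0/24 (H4) depth=24
  + 173.184.253.208/28 (H0) depth=28
  ? 173.184.253.210  path d0:-→d1:-→d2:-→d3:-→d4:-→d5:-→d6:-→d7:-→d8:H3→d9:-→d10:-→d11:-→d12:-→d13:-→d14:-→d15:-→d16:-→d17:-→d18:-→d19:-→d20:-→d21:-→d22:-→d23:-→d24:H4→d25:-→d26:-→d27:-→d28:H0→d29:-  best=H0
  + 0.0.0.0/0 (H3) depth=0
  ? 24.45.137.21  path d0:H3→d1:-→d2:-→d3:-→d4:-→d5:-→d6:-→d7:-→d8:-→d9:-→d10:-→d11:-→d12:H4→d13:-→d14:-→d15:-→d16:H3→d17:-→d18:-→d19:-→d20:H3→d21:-  best=H3
  ? 173.184.253.209  path d0:H3→d1:-→d2:-→d3:-→d4:-→d5:-→d6:-→d7:-→d8:H3→d9:-→d10:-→d11:-→d12:-→d13:-→d14:-→d15:-→d16:-→d17:-→d18:-→d19:-→d20:-→d21:-→d22:-→d23:-→d24:H4→d25:-→d26:-→d27:-→d28:H0→d29:-  best=H0
  ? 173.184.253.27  path d0:H3→d1:-→d2:-→d3:-→d4:-→d5:-→d6:-→d7:-→d8:H3→d9:-→d10:-→d11:-→d12:-→d13:-→d14:-→d15:-→d16:-→d17:-→d18:-→d19:-→d20:-→d21:-→d22:-→d23:-→d24:H4  best=H4
  ? 173.0.10.115  path d0:H3→d1:-→d2:-→d3:-→d4:-→d5:-→d6:-→d7:-→d8:H3  best=H3
  ? 173.184.253.0  path d0:H3→d1:-→d2:-→d3:-→d4:-→d5:-→d6:-→d7:-→d8:H3→d9:-→d10:-→d11:-→d12:-→d13:-→d14:-→d15:-→d16:-→d17:-→d18:-→d19:-→d20:-→d21:-→d22:-→d23:-→d24:H4  best=H4
  + 173.0.0.0/8 (H1) depth=8
  + 173.184.0.0/16 (H2) depth=16

== LOOKUPS ==
["H1","H3","no-route","H0","H3","H0","H4","H3","H4"]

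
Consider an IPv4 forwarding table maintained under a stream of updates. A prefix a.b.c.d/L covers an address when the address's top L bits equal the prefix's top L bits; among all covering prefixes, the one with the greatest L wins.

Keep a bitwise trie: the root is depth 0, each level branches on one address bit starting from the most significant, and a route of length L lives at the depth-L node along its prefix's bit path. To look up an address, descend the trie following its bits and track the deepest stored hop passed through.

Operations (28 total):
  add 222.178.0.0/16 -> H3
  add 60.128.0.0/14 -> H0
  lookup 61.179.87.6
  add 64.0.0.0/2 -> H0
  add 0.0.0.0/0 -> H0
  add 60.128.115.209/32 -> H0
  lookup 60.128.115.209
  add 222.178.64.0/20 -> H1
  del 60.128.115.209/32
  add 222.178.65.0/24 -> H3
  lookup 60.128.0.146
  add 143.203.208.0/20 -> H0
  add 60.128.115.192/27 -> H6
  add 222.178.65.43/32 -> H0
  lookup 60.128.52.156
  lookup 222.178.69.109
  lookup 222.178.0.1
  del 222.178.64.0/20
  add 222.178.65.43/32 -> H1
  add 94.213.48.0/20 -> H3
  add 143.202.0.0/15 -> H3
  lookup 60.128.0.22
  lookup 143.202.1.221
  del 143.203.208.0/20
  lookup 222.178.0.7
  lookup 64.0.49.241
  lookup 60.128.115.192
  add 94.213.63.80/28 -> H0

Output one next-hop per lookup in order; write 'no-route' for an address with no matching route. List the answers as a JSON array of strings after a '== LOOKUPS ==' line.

Process each operation:
  + 222.178.0.0/16 (H3) depth=16
  + 60.128.0.0/14 (H0) depth=14
  Q 61.179.87.6: descend 0011110 ; hops seen [∅] ; pick no-route
  + 64.0.0.0/2 (H0) depth=2
  + 0.0.0.0/0 (H0) depth=0
  + 60.128.115.209/32 (H0) depth=32
  Q 60.128.115.209: descend 00111100100000000111001111010001 ; hops seen [H0,H0,H0] ; pick H0
  + 222.178.64.0/20 (H1) depth=20
  del 60.128.115.209/32 (clear depth 32)
  + 222.178.65.0/24 (H3) depth=24
  Q 60.128.0.146: descend 00111100100000000 ; hops seen [H0,H0] ; pick H0
  + 143.203.208.0/20 (H0) depth=20
  + 60.128.115.192/27 (H6) depth=27
  + 222.178.65.43/32 (H0) depth=32
  Q 60.128.52.156: descend 00111100100000000 ; hops seen [H0,H0] ; pick H0
  Q 222.178.69.109: descend 110111101011001001000 ; hops seen [H0,H3,H1] ; pick H1
  Q 222.178.0.1: descend 11011110101100100 ; hops seen [H0,H3] ; pick H3
  del 222.178.64.0/20 (clear depth 20)
  + 222.178.65.43/32 (H1) depth=32
  + 94.213.48.0/20 (H3) depth=20
  + 143.202.0.0/15 (H3) depth=15
  Q 60.128.0.22: descend 00111100100000000 ; hops seen [H0,H0] ; pick H0
  Q 143.202.1.221: descend 100011111100101 ; hops seen [H0,H3] ; pick H3
  del 143.203.208.0/20 (clear depth 20)
  Q 222.178.0.7: descend 11011110101100100 ; hops seen [H0,H3] ; pick H3
  Q 64.0.49.241: descend 010 ; hops seen [H0,H0] ; pick H0
  Q 60.128.115.192: descend 001111001000000001110011110 ; hops seen [H0,H0,H6] ; pick H6
  + 94.213.63.80/28 (H0) depth=28

== LOOKUPS ==
["no-route","H0","H0","H0","H1","H3","H0","H3","H3","H0","H6"]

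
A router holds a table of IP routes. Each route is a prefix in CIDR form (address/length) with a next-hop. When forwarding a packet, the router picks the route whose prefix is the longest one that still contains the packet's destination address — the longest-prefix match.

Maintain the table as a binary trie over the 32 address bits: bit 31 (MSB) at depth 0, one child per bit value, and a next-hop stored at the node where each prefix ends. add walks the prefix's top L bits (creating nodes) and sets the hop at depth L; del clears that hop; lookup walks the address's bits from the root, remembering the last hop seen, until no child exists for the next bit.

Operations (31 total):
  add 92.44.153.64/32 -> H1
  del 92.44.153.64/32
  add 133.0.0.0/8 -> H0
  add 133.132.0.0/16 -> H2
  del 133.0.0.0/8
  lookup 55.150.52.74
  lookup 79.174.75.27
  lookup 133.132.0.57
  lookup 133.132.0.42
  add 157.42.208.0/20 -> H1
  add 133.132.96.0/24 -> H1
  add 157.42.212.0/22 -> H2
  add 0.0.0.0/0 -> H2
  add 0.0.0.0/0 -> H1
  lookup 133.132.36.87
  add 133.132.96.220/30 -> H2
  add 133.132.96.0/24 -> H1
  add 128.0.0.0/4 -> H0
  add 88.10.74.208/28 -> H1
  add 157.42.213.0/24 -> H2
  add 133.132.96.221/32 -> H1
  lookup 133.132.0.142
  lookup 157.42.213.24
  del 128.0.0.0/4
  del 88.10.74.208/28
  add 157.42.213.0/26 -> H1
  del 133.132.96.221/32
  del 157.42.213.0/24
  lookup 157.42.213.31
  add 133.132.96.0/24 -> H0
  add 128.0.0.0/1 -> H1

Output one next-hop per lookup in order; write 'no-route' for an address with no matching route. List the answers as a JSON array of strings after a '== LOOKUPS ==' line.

Apply in order:
  add 92.44.153.64/32 -> H1 at depth 32
  del 92.44.153.64/32 (clear depth 32)
  add 133.0.0.0/8 -> H0 at depth 8
  add 133.132.0.0/16 -> H2 at depth 16
  del 133.0.0.0/8 (clear depth 8)
  ? 55.150.52.74  path d0:-→d1:-  best=no-route
  ? 79.174.75.27  path d0:-→d1:-→d2:-→d3:-  best=no-route
  ? 133.132.0.57  path d0:-→d1:-→d2:-→d3:-→d4:-→d5:-→d6:-→d7:-→d8:-→d9:-→d10:-→d11:-→d12:-→d13:-→d14:-→d15:-→d16:H2  best=H2
  ? 133.132.0.42  path d0:-→d1:-→d2:-→d3:-→d4:-→d5:-→d6:-→d7:-→d8:-→d9:-→d10:-→d11:-→d12:-→d13:-→d14:-→d15:-→d16:H2  best=H2
  add 157.42.208.0/20 -> H1 at depth 20
  add 133.132.96.0/24 -> H1 at depth 24
  add 157.42.212.0/22 -> H2 at depth 22
  add 0.0.0.0/0 -> H2 at depth 0
  add 0.0.0.0/0 -> H1 at depth 0
  ? 133.132.36.87  path d0:H1→d1:-→d2:-→d3:-→d4:-→d5:-→d6:-→d7:-→d8:-→d9:-→d10:-→d11:-→d12:-→d13:-→d14:-→d15:-→d16:H2→d17:-  best=H2
  add 133.132.96.220/30 -> H2 at depth 30
  add 133.132.96.0/24 -> H1 at depth 24
  add 128.0.0.0/4 -> H0 at depth 4
  add 88.10.74.208/28 -> H1 at depth 28
  add 157.42.213.0/24 -> H2 at depth 24
  add 133.132.96.221/32 -> H1 at depth 32
  ? 133.132.0.142  path d0:H1→d1:-→d2:-→d3:-→d4:H0→d5:-→d6:-→d7:-→d8:-→d9:-→d10:-→d11:-→d12:-→d13:-→d14:-→d15:-→d16:H2→d17:-  best=H2
  ? 157.42.213.24  path d0:H1→d1:-→d2:-→d3:-→d4:-→d5:-→d6:-→d7:-→d8:-→d9:-→d10:-→d11:-→d12:-→d13:-→d14:-→d15:-→d16:-→d17:-→d18:-→d19:-→d20:H1→d21:-→d22:H2→d23:-→d24:H2  best=H2
  del 128.0.0.0/4 (clear depth 4)
  del 88.10.74.208/28 (clear depth 28)
  add 157.42.213.0/26 -> H1 at depth 26
  del 133.132.96.221/32 (clear depth 32)
  del 157.42.213.0/24 (clear depth 24)
  ? 157.42.213.31  path d0:H1→d1:-→d2:-→d3:-→d4:-→d5:-→d6:-→d7:-→d8:-→d9:-→d10:-→d11:-→d12:-→d13:-→d14:-→d15:-→d16:-→d17:-→d18:-→d19:-→d20:H1→d21:-→d22:H2→d23:-→d24:-→d25:-→d26:H1  best=H1
  add 133.132.96.0/24 -> H0 at depth 24
  add 128.0.0.0/1 -> H1 at depth 1

== LOOKUPS ==
["no-route","no-route","H2","H2","H2","H2","H2","H1"]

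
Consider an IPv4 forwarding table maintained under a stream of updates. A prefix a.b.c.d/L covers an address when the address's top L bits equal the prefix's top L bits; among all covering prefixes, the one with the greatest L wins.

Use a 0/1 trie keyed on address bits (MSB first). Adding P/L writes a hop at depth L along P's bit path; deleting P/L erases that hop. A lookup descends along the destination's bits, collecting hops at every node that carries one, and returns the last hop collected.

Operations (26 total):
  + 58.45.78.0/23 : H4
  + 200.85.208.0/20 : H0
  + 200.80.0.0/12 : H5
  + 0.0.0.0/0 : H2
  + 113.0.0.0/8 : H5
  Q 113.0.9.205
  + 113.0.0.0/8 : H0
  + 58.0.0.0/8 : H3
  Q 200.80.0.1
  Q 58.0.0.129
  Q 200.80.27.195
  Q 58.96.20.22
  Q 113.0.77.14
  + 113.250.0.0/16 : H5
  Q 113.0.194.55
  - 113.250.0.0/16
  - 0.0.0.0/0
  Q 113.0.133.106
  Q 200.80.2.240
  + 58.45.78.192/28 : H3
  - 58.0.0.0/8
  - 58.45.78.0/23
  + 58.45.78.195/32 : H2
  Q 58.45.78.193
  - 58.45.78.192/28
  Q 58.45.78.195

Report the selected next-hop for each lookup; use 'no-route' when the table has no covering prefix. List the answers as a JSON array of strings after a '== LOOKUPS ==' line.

Apply in order:
  add 58.45.78.0/23 -> H4 at depth 23
  add 200.85.208.0/20 -> H0 at depth 20
  add 200.80.0.0/12 -> H5 at depth 12
  add 0.0.0.0/0 -> H2 at depth 0
  add 113.0.0.0/8 -> H5 at depth 8
  Q 113.0.9.205: descend 01110001 ; hops seen [H2,H5] ; pick H5
  add 113.0.0.0/8 -> H0 at depth 8
  add 58.0.0.0/8 -> H3 at depth 8
  Q 200.80.0.1: descend 1100100001010 ; hops seen [H2,H5] ; pick H5
  Q 58.0.0.129: descend 0011101000 ; hops seen [H2,H3] ; pick H3
  Q 200.80.27.195: descend 1100100001010 ; hops seen [H2,H5] ; pick H5
  Q 58.96.20.22: descend 001110100 ; hops seen [H2,H3] ; pick H3
  Q 113.0.77.14: descend 01110001 ; hops seen [H2,H0] ; pick H0
  add 113.250.0.0/16 -> H5 at depth 16
  Q 113.0.194.55: descend 01110001 ; hops seen [H2,H0] ; pick H0
  - 113.250.0.0/16 clear@16
  - 0.0.0.0/0 clear@0
  Q 113.0.133.106: descend 01110001 ; hops seen [H0] ; pick H0
  Q 200.80.2.240: descend 1100100001010 ; hops seen [H5] ; pick H5
  add 58.45.78.192/28 -> H3 at depth 28
  - 58.0.0.0/8 clear@8
  - 58.45.78.0/23 clear@23
  add 58.45.78.195/32 -> H2 at depth 32
  Q 58.45.78.193: descend 001110100010110101001110110000 ; hops seen [H3] ; pick H3
  - 58.45.78.192/28 clear@28
  Q 58.45.78.195: descend 00111010001011010100111011000011 ; hops seen [H2] ; pick H2

== LOOKUPS ==
["H5","H5","H3","H5","H3","H0","H0","H0","H5","H3","H2"]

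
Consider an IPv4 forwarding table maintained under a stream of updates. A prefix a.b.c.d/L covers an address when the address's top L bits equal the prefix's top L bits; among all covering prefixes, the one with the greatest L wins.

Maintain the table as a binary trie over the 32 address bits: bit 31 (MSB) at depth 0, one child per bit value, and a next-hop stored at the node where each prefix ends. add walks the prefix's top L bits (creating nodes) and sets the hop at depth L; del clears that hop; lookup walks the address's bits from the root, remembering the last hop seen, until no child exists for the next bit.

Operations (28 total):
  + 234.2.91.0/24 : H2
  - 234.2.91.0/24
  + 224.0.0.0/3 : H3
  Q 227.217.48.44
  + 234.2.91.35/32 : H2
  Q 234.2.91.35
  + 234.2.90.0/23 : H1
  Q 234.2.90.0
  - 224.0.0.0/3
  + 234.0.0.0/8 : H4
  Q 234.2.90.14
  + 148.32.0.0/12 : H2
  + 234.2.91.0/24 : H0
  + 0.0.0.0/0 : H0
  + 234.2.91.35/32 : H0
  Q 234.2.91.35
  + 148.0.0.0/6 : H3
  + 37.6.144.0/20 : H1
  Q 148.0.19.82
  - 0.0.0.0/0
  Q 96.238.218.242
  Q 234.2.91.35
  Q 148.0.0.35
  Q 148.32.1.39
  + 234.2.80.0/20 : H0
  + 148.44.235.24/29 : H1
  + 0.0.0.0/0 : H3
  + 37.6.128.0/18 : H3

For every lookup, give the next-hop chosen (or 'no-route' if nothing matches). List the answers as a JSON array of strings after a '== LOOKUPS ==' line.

Apply in order:
  + 234.2.91.0/24 (H2) depth=24
  - 234.2.91.0/24 clear@24
  + 224.0.0.0/3 (H3) depth=3
  ? 227.217.48.44  path d0:-→d1:-→d2:-→d3:H3→d4:-  best=H3
  + 234.2.91.35/32 (H2) depth=32
  ? 234.2.91.35  path d0:-→d1:-→d2:-→d3:H3→d4:-→d5:-→d6:-→d7:-→d8:-→d9:-→d10:-→d11:-→d12:-→d13:-→d14:-→d15:-→d16:-→d17:-→d18:-→d19:-→d20:-→d21:-→d22:-→d23:-→d24:-→d25:-→d26:-→d27:-→d28:-→d29:-→d30:-→d31:-→d32:H2  best=H2
  + 234.2.90.0/23 (H1) depth=23
  ? 234.2.90.0  path d0:-→d1:-→d2:-→d3:H3→d4:-→d5:-→d6:-→d7:-→d8:-→d9:-→d10:-→d11:-→d12:-→d13:-→d14:-→d15:-→d16:-→d17:-→d18:-→d19:-→d20:-→d21:-→d22:-→d23:H1  best=H1
  - 224.0.0.0/3 clear@3
  + 234.0.0.0/8 (H4) depth=8
  ? 234.2.90.14  path d0:-→d1:-→d2:-→d3:-→d4:-→d5:-→d6:-→d7:-→d8:H4→d9:-→d10:-→d11:-→d12:-→d13:-→d14:-→d15:-→d16:-→d17:-→d18:-→d19:-→d20:-→d21:-→d22:-→d23:H1  best=H1
  + 148.32.0.0/12 (H2) depth=12
  + 234.2.91.0/24 (H0) depth=24
  + 0.0.0.0/0 (H0) depth=0
  + 234.2.91.35/32 (H0) depth=32
  ? 234.2.91.35  path d0:H0→d1:-→d2:-→d3:-→d4:-→d5:-→d6:-→d7:-→d8:H4→d9:-→d10:-→d11:-→d12:-→d13:-→d14:-→d15:-→d16:-→d17:-→d18:-→d19:-→d20:-→d21:-→d22:-→d23:H1→d24:H0→d25:-→d26:-→d27:-→d28:-→d29:-→d30:-→d31:-→d32:H0  best=H0
  + 148.0.0.0/6 (H3) depth=6
  + 37.6.144.0/20 (H1) depth=20
  ? 148.0.19.82  path d0:H0→d1:-→d2:-→d3:-→d4:-→d5:-→d6:H3→d7:-→d8:-→d9:-→d10:-  best=H3
  - 0.0.0.0/0 clear@0
  ? 96.238.218.242  path d0:-→d1:-  best=no-route
  ? 234.2.91.35  path d0:-→d1:-→d2:-→d3:-→d4:-→d5:-→d6:-→d7:-→d8:H4→d9:-→d10:-→d11:-→d12:-→d13:-→d14:-→d15:-→d16:-→d17:-→d18:-→d19:-→d20:-→d21:-→d22:-→d23:H1→d24:H0→d25:-→d26:-→d27:-→d28:-→d29:-→d30:-→d31:-→d32:H0  best=H0
  ? 148.0.0.35  path d0:-→d1:-→d2:-→d3:-→d4:-→d5:-→d6:H3→d7:-→d8:-→d9:-→d10:-  best=H3
  ? 148.32.1.39  path d0:-→d1:-→d2:-→d3:-→d4:-→d5:-→d6:H3→d7:-→d8:-→d9:-→d10:-→d11:-→d12:H2  best=H2
  + 234.2.80.0/20 (H0) depth=20
  + 148.44.235.24/29 (H1) depth=29
  + 0.0.0.0/0 (H3) depth=0
  + 37.6.128.0/18 (H3) depth=18

== LOOKUPS ==
["H3","H2","H1","H1","H0","H3","no-route","H0","H3","H2"]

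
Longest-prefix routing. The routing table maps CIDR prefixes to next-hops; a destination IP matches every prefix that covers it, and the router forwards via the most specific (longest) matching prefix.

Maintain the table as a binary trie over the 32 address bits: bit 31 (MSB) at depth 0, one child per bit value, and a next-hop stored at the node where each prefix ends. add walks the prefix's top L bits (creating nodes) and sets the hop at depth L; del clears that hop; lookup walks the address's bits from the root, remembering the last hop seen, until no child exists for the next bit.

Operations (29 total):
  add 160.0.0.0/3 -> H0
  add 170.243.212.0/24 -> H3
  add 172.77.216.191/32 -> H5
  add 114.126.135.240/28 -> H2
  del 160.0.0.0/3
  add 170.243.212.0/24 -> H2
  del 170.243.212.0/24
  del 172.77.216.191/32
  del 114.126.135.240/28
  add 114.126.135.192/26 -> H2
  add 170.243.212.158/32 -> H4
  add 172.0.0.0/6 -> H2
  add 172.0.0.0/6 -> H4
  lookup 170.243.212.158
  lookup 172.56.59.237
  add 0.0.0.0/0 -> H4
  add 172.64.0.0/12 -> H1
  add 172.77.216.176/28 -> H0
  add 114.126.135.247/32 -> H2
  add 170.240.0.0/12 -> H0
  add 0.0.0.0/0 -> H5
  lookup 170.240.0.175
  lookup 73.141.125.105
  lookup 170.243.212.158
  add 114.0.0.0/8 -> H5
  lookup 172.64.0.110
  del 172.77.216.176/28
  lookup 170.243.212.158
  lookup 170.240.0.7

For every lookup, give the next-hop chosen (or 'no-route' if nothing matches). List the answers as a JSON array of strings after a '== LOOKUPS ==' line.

Trace:
  + 160.0.0.0/3 (H0) depth=3
  + 170.243.212.0/24 (H3) depth=24
  + 172.77.216.191/32 (H5) depth=32
  + 114.126.135.240/28 (H2) depth=28
  - 160.0.0.0/3 clear@3
  + 170.243.212.0/24 (H2) depth=24
  - 170.243.212.0/24 clear@24
  - 172.77.216.191/32 clear@32
  - 114.126.135.240/28 clear@28
  + 114.126.135.192/26 (H2) depth=26
  + 170.243.212.158/32 (H4) depth=32
  + 172.0.0.0/6 (H2) depth=6
  + 172.0.0.0/6 (H4) depth=6
  ? 170.243.212.158  path d0:-→d1:-→d2:-→d3:-→d4:-→d5:-→d6:-→d7:-→d8:-→d9:-→d10:-→d11:-→d12:-→d13:-→d14:-→d15:-→d16:-→d17:-→d18:-→d19:-→d20:-→d21:-→d22:-→d23:-→d24:-→d25:-→d26:-→d27:-→d28:-→d29:-→d30:-→d31:-→d32:H4  best=H4
  ? 172.56.59.237  path d0:-→d1:-→d2:-→d3:-→d4:-→d5:-→d6:H4→d7:-→d8:-→d9:-  best=H4
  + 0.0.0.0/0 (H4) depth=0
  + 172.64.0.0/12 (H1) depth=12
  + 172.77.216.176/28 (H0) depth=28
  + 114.126.135.247/32 (H2) depth=32
  + 170.240.0.0/12 (H0) depth=12
  + 0.0.0.0/0 (H5) depth=0
  ? 170.240.0.175  path d0:H5→d1:-→d2:-→d3:-→d4:-→d5:-→d6:-→d7:-→d8:-→d9:-→d10:-→d11:-→d12:H0→d13:-→d14:-  best=H0
  ? 73.141.125.105  path d0:H5→d1:-→d2:-  best=H5
  ? 170.243.212.158  path d0:H5→d1:-→d2:-→d3:-→d4:-→d5:-→d6:-→d7:-→d8:-→d9:-→d10:-→d11:-→d12:H0→d13:-→d14:-→d15:-→d16:-→d17:-→d18:-→d19:-→d20:-→d21:-→d22:-→d23:-→d24:-→d25:-→d26:-→d27:-→d28:-→d29:-→d30:-→d31:-→d32:H4  best=H4
  + 114.0.0.0/8 (H5) depth=8
  ? 172.64.0.110  path d0:H5→d1:-→d2:-→d3:-→d4:-→d5:-→d6:H4→d7:-→d8:-→d9:-→d10:-→d11:-→d12:H1  best=H1
  - 172.77.216.176/28 clear@28
  ? 170.243.212.158  path d0:H5→d1:-→d2:-→d3:-→d4:-→d5:-→d6:-→d7:-→d8:-→d9:-→d10:-→d11:-→d12:H0→d13:-→d14:-→d15:-→d16:-→d17:-→d18:-→d19:-→d20:-→d21:-→d22:-→d23:-→d24:-→d25:-→d26:-→d27:-→d28:-→d29:-→d30:-→d31:-→d32:H4  best=H4
  ? 170.240.0.7  path d0:H5→d1:-→d2:-→d3:-→d4:-→d5:-→d6:-→d7:-→d8:-→d9:-→d10:-→d11:-→d12:H0→d13:-→d14:-  best=H0

== LOOKUPS ==
["H4","H4","H0","H5","H4","H1","H4","H0"]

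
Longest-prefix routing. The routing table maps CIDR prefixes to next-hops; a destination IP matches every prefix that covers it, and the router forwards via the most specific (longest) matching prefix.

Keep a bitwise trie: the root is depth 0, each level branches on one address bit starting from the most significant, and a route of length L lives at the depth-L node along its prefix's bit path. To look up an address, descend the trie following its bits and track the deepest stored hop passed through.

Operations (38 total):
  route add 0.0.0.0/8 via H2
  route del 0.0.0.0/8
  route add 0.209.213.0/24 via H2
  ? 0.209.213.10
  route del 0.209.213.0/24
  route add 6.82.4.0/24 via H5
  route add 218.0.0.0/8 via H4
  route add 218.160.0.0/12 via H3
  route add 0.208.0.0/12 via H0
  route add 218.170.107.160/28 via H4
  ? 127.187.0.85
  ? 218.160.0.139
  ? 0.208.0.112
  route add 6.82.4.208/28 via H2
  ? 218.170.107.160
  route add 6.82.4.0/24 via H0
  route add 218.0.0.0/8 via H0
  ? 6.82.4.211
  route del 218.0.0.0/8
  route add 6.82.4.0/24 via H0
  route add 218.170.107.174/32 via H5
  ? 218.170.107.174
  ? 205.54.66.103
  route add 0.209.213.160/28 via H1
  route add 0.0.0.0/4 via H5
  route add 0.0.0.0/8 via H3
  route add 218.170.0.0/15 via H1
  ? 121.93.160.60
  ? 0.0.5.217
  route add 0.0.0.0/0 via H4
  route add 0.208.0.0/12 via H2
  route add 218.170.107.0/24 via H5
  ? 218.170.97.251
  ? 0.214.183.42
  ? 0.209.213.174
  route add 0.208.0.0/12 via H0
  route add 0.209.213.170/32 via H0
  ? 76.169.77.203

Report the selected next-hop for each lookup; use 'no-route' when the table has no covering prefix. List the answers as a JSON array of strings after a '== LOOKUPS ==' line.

Trace:
  add 0.0.0.0/8 -> H2 at depth 8
  - 0.0.0.0/8 clear@8
  add 0.209.213.0/24 -> H2 at depth 24
  Q 0.209.213.10: descend 000000001101000111010101 ; hops seen [H2] ; pick H2
  - 0.209.213.0/24 clear@24
  add 6.82.4.0/24 -> H5 at depth 24
  add 218.0.0.0/8 -> H4 at depth 8
  add 218.160.0.0/12 -> H3 at depth 12
  add 0.208.0.0/12 -> H0 at depth 12
  add 218.170.107.160/28 -> H4 at depth 28
  Q 127.187.0.85: descend 0 ; hops seen [∅] ; pick no-route
  Q 218.160.0.139: descend 110110101010 ; hops seen [H4,H3] ; pick H3
  Q 0.208.0.112: descend 000000001101000 ; hops seen [H0] ; pick H0
  add 6.82.4.208/28 -> H2 at depth 28
  Q 218.170.107.160: descend 1101101010101010011010111010 ; hops seen [H4,H3,H4] ; pick H4
  add 6.82.4.0/24 -> H0 at depth 24
  add 218.0.0.0/8 -> H0 at depth 8
  Q 6.82.4.211: descend 0000011001010010000001001101 ; hops seen [H0,H2] ; pick H2
  - 218.0.0.0/8 clear@8
  add 6.82.4.0/24 -> H0 at depth 24
  add 218.170.107.174/32 -> H5 at depth 32
  Q 218.170.107.174: descend 11011010101010100110101110101110 ; hops seen [H3,H4,H5] ; pick H5
  Q 205.54.66.103: descend 110 ; hops seen [∅] ; pick no-route
  add 0.209.213.160/28 -> H1 at depth 28
  add 0.0.0.0/4 -> H5 at depth 4
  add 0.0.0.0/8 -> H3 at depth 8
  add 218.170.0.0/15 -> H1 at depth 15
  Q 121.93.160.60: descend 0 ; hops seen [∅] ; pick no-route
  Q 0.0.5.217: descend 00000000 ; hops seen [H5,H3] ; pick H3
  add 0.0.0.0/0 -> H4 at depth 0
  add 0.208.0.0/12 -> H2 at depth 12
  add 218.170.107.0/24 -> H5 at depth 24
  Q 218.170.97.251: descend 11011010101010100110 ; hops seen [H4,H3,H1] ; pick H1
  Q 0.214.183.42: descend 0000000011010 ; hops seen [H4,H5,H3,H2] ; pick H2
  Q 0.209.213.174: descend 0000000011010001110101011010 ; hops seen [H4,H5,H3,H2,H1] ; pick H1
  add 0.208.0.0/12 -> H0 at depth 12
  add 0.209.213.170/32 -> H0 at depth 32
  Q 76.169.77.203: descend 0 ; hops seen [H4] ; pick H4

== LOOKUPS ==
["H2","no-route","H3","H0","H4","H2","H5","no-route","no-route","H3","H1","H2","H1","H4"]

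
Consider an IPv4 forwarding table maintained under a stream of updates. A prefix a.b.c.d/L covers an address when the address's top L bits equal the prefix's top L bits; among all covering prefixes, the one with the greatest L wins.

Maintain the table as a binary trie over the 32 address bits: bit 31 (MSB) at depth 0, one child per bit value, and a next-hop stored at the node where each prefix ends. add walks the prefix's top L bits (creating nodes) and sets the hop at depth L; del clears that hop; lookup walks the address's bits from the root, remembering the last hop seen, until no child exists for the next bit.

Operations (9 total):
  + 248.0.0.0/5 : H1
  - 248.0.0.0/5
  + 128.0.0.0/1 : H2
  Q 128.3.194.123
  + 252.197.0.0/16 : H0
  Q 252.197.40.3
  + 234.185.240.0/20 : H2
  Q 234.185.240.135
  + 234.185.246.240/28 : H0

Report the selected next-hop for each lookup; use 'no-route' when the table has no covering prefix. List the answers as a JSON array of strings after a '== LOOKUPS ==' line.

Trace:
  + 248.0.0.0/5 (H1) depth=5
  del 248.0.0.0/5 (clear depth 5)
  + 128.0.0.0/1 (H2) depth=1
  ? 128.3.194.123  path d0:-→d1:H2  best=H2
  + 252.197.0.0/16 (H0) depth=16
  ? 252.197.40.3  path d0:-→d1:H2→d2:-→d3:-→d4:-→d5:-→d6:-→d7:-→d8:-→d9:-→d10:-→d11:-→d12:-→d13:-→d14:-→d15:-→d16:H0  best=H0
  + 234.185.240.0/20 (H2) depth=20
  ? 234.185.240.135  path d0:-→d1:H2→d2:-→d3:-→d4:-→d5:-→d6:-→d7:-→d8:-→d9:-→d10:-→d11:-→d12:-→d13:-→d14:-→d15:-→d16:-→d17:-→d18:-→d19:-→d20:H2  best=H2
  + 234.185.246.240/28 (H0) depth=28

== LOOKUPS ==
["H2","H0","H2"]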